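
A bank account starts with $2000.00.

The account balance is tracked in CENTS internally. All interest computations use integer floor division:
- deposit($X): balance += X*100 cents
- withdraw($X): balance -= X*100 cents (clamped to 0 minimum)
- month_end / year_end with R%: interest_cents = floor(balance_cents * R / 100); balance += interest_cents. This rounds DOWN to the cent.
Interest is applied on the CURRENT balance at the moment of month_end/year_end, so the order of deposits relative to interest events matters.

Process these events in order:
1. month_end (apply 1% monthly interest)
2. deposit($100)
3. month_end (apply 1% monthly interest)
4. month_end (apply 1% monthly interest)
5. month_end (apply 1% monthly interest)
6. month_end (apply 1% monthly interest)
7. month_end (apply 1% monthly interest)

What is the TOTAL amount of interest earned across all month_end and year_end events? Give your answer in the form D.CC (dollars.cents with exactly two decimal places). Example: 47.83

After 1 (month_end (apply 1% monthly interest)): balance=$2020.00 total_interest=$20.00
After 2 (deposit($100)): balance=$2120.00 total_interest=$20.00
After 3 (month_end (apply 1% monthly interest)): balance=$2141.20 total_interest=$41.20
After 4 (month_end (apply 1% monthly interest)): balance=$2162.61 total_interest=$62.61
After 5 (month_end (apply 1% monthly interest)): balance=$2184.23 total_interest=$84.23
After 6 (month_end (apply 1% monthly interest)): balance=$2206.07 total_interest=$106.07
After 7 (month_end (apply 1% monthly interest)): balance=$2228.13 total_interest=$128.13

Answer: 128.13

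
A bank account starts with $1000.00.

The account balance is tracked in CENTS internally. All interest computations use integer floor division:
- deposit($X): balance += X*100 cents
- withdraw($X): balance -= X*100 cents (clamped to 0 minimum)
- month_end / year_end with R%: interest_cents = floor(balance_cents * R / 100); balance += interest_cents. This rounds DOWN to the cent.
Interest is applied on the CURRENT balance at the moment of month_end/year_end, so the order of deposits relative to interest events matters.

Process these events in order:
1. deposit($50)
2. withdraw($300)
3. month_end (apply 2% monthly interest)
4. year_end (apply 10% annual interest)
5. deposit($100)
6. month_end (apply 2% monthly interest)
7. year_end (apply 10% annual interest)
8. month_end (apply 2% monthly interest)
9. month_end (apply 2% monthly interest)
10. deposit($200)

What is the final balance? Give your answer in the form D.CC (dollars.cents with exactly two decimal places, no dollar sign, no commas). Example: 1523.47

After 1 (deposit($50)): balance=$1050.00 total_interest=$0.00
After 2 (withdraw($300)): balance=$750.00 total_interest=$0.00
After 3 (month_end (apply 2% monthly interest)): balance=$765.00 total_interest=$15.00
After 4 (year_end (apply 10% annual interest)): balance=$841.50 total_interest=$91.50
After 5 (deposit($100)): balance=$941.50 total_interest=$91.50
After 6 (month_end (apply 2% monthly interest)): balance=$960.33 total_interest=$110.33
After 7 (year_end (apply 10% annual interest)): balance=$1056.36 total_interest=$206.36
After 8 (month_end (apply 2% monthly interest)): balance=$1077.48 total_interest=$227.48
After 9 (month_end (apply 2% monthly interest)): balance=$1099.02 total_interest=$249.02
After 10 (deposit($200)): balance=$1299.02 total_interest=$249.02

Answer: 1299.02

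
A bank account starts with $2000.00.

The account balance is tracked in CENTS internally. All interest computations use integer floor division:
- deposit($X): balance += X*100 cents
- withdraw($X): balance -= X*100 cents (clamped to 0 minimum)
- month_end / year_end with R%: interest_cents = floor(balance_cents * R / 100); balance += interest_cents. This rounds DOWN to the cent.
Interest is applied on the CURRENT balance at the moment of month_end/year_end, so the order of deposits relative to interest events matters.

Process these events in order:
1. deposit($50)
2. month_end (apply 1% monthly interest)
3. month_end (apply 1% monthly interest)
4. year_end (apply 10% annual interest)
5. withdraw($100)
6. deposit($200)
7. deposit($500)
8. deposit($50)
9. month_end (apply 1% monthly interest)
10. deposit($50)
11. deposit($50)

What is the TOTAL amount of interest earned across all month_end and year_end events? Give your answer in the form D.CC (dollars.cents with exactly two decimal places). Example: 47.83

Answer: 279.82

Derivation:
After 1 (deposit($50)): balance=$2050.00 total_interest=$0.00
After 2 (month_end (apply 1% monthly interest)): balance=$2070.50 total_interest=$20.50
After 3 (month_end (apply 1% monthly interest)): balance=$2091.20 total_interest=$41.20
After 4 (year_end (apply 10% annual interest)): balance=$2300.32 total_interest=$250.32
After 5 (withdraw($100)): balance=$2200.32 total_interest=$250.32
After 6 (deposit($200)): balance=$2400.32 total_interest=$250.32
After 7 (deposit($500)): balance=$2900.32 total_interest=$250.32
After 8 (deposit($50)): balance=$2950.32 total_interest=$250.32
After 9 (month_end (apply 1% monthly interest)): balance=$2979.82 total_interest=$279.82
After 10 (deposit($50)): balance=$3029.82 total_interest=$279.82
After 11 (deposit($50)): balance=$3079.82 total_interest=$279.82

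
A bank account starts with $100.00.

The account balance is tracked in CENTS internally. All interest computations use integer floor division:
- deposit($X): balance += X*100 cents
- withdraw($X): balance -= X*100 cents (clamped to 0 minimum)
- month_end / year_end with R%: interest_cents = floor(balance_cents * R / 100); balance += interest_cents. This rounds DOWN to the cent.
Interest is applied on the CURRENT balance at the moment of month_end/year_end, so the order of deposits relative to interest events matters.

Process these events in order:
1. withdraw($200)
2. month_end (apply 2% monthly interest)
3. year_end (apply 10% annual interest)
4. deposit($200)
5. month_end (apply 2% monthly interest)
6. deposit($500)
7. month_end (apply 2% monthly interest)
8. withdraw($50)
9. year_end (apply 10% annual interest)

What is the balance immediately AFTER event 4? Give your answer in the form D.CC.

Answer: 200.00

Derivation:
After 1 (withdraw($200)): balance=$0.00 total_interest=$0.00
After 2 (month_end (apply 2% monthly interest)): balance=$0.00 total_interest=$0.00
After 3 (year_end (apply 10% annual interest)): balance=$0.00 total_interest=$0.00
After 4 (deposit($200)): balance=$200.00 total_interest=$0.00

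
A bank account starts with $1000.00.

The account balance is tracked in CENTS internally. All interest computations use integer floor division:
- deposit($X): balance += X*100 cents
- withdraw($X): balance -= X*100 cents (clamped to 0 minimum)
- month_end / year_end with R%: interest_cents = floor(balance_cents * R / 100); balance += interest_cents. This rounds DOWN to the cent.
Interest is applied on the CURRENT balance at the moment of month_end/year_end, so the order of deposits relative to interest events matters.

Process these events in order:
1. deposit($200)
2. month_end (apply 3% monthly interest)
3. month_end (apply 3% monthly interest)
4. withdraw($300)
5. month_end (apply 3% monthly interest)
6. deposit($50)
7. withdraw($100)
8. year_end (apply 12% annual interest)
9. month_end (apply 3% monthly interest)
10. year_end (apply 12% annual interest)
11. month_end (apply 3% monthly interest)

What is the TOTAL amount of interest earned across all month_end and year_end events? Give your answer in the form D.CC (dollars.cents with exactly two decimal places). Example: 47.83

Answer: 417.26

Derivation:
After 1 (deposit($200)): balance=$1200.00 total_interest=$0.00
After 2 (month_end (apply 3% monthly interest)): balance=$1236.00 total_interest=$36.00
After 3 (month_end (apply 3% monthly interest)): balance=$1273.08 total_interest=$73.08
After 4 (withdraw($300)): balance=$973.08 total_interest=$73.08
After 5 (month_end (apply 3% monthly interest)): balance=$1002.27 total_interest=$102.27
After 6 (deposit($50)): balance=$1052.27 total_interest=$102.27
After 7 (withdraw($100)): balance=$952.27 total_interest=$102.27
After 8 (year_end (apply 12% annual interest)): balance=$1066.54 total_interest=$216.54
After 9 (month_end (apply 3% monthly interest)): balance=$1098.53 total_interest=$248.53
After 10 (year_end (apply 12% annual interest)): balance=$1230.35 total_interest=$380.35
After 11 (month_end (apply 3% monthly interest)): balance=$1267.26 total_interest=$417.26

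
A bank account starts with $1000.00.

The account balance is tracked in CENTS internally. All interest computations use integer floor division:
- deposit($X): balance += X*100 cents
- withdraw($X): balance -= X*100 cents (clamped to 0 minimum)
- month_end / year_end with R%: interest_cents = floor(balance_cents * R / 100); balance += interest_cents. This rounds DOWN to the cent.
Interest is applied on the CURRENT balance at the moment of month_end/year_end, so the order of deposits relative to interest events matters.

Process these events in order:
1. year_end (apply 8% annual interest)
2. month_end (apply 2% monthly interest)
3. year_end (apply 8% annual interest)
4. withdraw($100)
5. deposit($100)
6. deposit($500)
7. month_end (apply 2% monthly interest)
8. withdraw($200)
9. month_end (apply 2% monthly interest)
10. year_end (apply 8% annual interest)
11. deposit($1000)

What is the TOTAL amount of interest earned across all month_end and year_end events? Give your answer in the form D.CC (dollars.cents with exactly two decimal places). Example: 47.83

After 1 (year_end (apply 8% annual interest)): balance=$1080.00 total_interest=$80.00
After 2 (month_end (apply 2% monthly interest)): balance=$1101.60 total_interest=$101.60
After 3 (year_end (apply 8% annual interest)): balance=$1189.72 total_interest=$189.72
After 4 (withdraw($100)): balance=$1089.72 total_interest=$189.72
After 5 (deposit($100)): balance=$1189.72 total_interest=$189.72
After 6 (deposit($500)): balance=$1689.72 total_interest=$189.72
After 7 (month_end (apply 2% monthly interest)): balance=$1723.51 total_interest=$223.51
After 8 (withdraw($200)): balance=$1523.51 total_interest=$223.51
After 9 (month_end (apply 2% monthly interest)): balance=$1553.98 total_interest=$253.98
After 10 (year_end (apply 8% annual interest)): balance=$1678.29 total_interest=$378.29
After 11 (deposit($1000)): balance=$2678.29 total_interest=$378.29

Answer: 378.29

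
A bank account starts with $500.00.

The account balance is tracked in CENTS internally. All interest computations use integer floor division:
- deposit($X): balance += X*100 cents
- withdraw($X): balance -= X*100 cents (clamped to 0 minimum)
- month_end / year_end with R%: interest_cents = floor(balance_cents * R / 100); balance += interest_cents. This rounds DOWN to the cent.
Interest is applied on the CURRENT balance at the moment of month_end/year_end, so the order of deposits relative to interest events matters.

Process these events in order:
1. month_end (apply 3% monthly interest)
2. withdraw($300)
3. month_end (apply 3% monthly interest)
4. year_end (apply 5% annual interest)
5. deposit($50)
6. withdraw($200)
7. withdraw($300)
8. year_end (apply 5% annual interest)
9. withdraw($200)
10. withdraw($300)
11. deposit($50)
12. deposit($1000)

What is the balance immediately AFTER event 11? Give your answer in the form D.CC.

After 1 (month_end (apply 3% monthly interest)): balance=$515.00 total_interest=$15.00
After 2 (withdraw($300)): balance=$215.00 total_interest=$15.00
After 3 (month_end (apply 3% monthly interest)): balance=$221.45 total_interest=$21.45
After 4 (year_end (apply 5% annual interest)): balance=$232.52 total_interest=$32.52
After 5 (deposit($50)): balance=$282.52 total_interest=$32.52
After 6 (withdraw($200)): balance=$82.52 total_interest=$32.52
After 7 (withdraw($300)): balance=$0.00 total_interest=$32.52
After 8 (year_end (apply 5% annual interest)): balance=$0.00 total_interest=$32.52
After 9 (withdraw($200)): balance=$0.00 total_interest=$32.52
After 10 (withdraw($300)): balance=$0.00 total_interest=$32.52
After 11 (deposit($50)): balance=$50.00 total_interest=$32.52

Answer: 50.00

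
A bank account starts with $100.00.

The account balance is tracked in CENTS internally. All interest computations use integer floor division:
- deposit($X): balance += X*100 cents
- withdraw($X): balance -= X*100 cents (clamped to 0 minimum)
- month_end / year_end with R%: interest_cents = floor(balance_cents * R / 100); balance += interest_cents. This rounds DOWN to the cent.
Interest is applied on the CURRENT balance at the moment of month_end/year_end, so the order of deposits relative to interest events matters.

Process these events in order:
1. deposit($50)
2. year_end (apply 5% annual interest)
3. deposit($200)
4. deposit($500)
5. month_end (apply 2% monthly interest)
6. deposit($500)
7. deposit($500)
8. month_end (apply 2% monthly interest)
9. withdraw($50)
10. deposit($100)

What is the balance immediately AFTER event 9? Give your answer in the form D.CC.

After 1 (deposit($50)): balance=$150.00 total_interest=$0.00
After 2 (year_end (apply 5% annual interest)): balance=$157.50 total_interest=$7.50
After 3 (deposit($200)): balance=$357.50 total_interest=$7.50
After 4 (deposit($500)): balance=$857.50 total_interest=$7.50
After 5 (month_end (apply 2% monthly interest)): balance=$874.65 total_interest=$24.65
After 6 (deposit($500)): balance=$1374.65 total_interest=$24.65
After 7 (deposit($500)): balance=$1874.65 total_interest=$24.65
After 8 (month_end (apply 2% monthly interest)): balance=$1912.14 total_interest=$62.14
After 9 (withdraw($50)): balance=$1862.14 total_interest=$62.14

Answer: 1862.14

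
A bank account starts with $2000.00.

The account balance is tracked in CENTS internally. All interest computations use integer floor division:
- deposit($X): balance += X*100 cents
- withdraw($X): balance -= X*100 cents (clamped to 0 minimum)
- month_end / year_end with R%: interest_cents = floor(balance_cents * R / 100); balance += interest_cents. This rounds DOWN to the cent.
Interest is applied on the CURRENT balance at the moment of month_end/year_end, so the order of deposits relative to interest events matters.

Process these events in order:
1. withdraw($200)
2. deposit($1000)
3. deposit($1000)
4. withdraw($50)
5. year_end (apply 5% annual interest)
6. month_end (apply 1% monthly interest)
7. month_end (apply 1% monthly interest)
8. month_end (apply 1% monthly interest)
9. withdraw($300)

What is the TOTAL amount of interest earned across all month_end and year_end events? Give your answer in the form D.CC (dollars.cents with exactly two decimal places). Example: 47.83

After 1 (withdraw($200)): balance=$1800.00 total_interest=$0.00
After 2 (deposit($1000)): balance=$2800.00 total_interest=$0.00
After 3 (deposit($1000)): balance=$3800.00 total_interest=$0.00
After 4 (withdraw($50)): balance=$3750.00 total_interest=$0.00
After 5 (year_end (apply 5% annual interest)): balance=$3937.50 total_interest=$187.50
After 6 (month_end (apply 1% monthly interest)): balance=$3976.87 total_interest=$226.87
After 7 (month_end (apply 1% monthly interest)): balance=$4016.63 total_interest=$266.63
After 8 (month_end (apply 1% monthly interest)): balance=$4056.79 total_interest=$306.79
After 9 (withdraw($300)): balance=$3756.79 total_interest=$306.79

Answer: 306.79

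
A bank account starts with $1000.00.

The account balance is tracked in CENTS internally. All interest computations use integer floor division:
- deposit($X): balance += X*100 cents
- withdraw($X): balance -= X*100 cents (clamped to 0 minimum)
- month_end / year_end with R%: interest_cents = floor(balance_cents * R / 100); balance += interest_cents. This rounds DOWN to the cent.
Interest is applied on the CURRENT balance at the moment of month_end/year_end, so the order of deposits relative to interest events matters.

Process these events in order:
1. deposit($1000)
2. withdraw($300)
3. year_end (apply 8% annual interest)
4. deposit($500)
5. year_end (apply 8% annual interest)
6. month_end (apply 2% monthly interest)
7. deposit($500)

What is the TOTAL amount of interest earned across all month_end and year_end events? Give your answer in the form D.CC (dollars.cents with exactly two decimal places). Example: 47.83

Answer: 373.33

Derivation:
After 1 (deposit($1000)): balance=$2000.00 total_interest=$0.00
After 2 (withdraw($300)): balance=$1700.00 total_interest=$0.00
After 3 (year_end (apply 8% annual interest)): balance=$1836.00 total_interest=$136.00
After 4 (deposit($500)): balance=$2336.00 total_interest=$136.00
After 5 (year_end (apply 8% annual interest)): balance=$2522.88 total_interest=$322.88
After 6 (month_end (apply 2% monthly interest)): balance=$2573.33 total_interest=$373.33
After 7 (deposit($500)): balance=$3073.33 total_interest=$373.33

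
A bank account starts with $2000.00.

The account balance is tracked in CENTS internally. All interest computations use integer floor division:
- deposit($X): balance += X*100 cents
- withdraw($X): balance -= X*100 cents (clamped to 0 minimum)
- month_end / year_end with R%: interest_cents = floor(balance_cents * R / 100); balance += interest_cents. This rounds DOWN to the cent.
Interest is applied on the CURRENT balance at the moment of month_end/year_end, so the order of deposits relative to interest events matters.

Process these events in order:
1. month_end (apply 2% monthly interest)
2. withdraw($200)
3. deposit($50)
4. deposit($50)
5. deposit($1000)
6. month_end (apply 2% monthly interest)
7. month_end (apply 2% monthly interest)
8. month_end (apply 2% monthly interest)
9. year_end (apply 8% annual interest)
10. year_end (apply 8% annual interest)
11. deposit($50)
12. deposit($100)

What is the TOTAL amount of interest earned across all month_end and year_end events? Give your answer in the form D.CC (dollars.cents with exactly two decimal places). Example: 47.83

Answer: 739.09

Derivation:
After 1 (month_end (apply 2% monthly interest)): balance=$2040.00 total_interest=$40.00
After 2 (withdraw($200)): balance=$1840.00 total_interest=$40.00
After 3 (deposit($50)): balance=$1890.00 total_interest=$40.00
After 4 (deposit($50)): balance=$1940.00 total_interest=$40.00
After 5 (deposit($1000)): balance=$2940.00 total_interest=$40.00
After 6 (month_end (apply 2% monthly interest)): balance=$2998.80 total_interest=$98.80
After 7 (month_end (apply 2% monthly interest)): balance=$3058.77 total_interest=$158.77
After 8 (month_end (apply 2% monthly interest)): balance=$3119.94 total_interest=$219.94
After 9 (year_end (apply 8% annual interest)): balance=$3369.53 total_interest=$469.53
After 10 (year_end (apply 8% annual interest)): balance=$3639.09 total_interest=$739.09
After 11 (deposit($50)): balance=$3689.09 total_interest=$739.09
After 12 (deposit($100)): balance=$3789.09 total_interest=$739.09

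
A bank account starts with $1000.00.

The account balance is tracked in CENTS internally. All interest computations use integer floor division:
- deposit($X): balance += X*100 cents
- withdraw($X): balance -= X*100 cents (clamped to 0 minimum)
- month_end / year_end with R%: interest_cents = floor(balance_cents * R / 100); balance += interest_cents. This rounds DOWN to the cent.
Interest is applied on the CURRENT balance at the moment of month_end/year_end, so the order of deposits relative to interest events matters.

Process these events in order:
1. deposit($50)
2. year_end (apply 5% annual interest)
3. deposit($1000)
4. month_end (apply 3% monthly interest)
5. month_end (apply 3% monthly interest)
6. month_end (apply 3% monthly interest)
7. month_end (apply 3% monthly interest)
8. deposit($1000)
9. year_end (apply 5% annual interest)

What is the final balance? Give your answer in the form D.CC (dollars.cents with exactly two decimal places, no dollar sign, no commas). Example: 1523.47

After 1 (deposit($50)): balance=$1050.00 total_interest=$0.00
After 2 (year_end (apply 5% annual interest)): balance=$1102.50 total_interest=$52.50
After 3 (deposit($1000)): balance=$2102.50 total_interest=$52.50
After 4 (month_end (apply 3% monthly interest)): balance=$2165.57 total_interest=$115.57
After 5 (month_end (apply 3% monthly interest)): balance=$2230.53 total_interest=$180.53
After 6 (month_end (apply 3% monthly interest)): balance=$2297.44 total_interest=$247.44
After 7 (month_end (apply 3% monthly interest)): balance=$2366.36 total_interest=$316.36
After 8 (deposit($1000)): balance=$3366.36 total_interest=$316.36
After 9 (year_end (apply 5% annual interest)): balance=$3534.67 total_interest=$484.67

Answer: 3534.67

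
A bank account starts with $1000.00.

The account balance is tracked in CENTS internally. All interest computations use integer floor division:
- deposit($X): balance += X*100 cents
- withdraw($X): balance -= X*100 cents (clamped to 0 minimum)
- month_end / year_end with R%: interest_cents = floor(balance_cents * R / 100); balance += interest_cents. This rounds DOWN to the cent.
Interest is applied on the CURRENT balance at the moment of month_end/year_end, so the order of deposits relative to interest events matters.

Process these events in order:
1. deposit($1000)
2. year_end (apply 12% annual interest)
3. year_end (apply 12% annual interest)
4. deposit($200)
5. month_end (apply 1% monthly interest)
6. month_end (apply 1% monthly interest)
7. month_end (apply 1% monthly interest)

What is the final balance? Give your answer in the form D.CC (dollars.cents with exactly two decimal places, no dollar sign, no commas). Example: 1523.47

After 1 (deposit($1000)): balance=$2000.00 total_interest=$0.00
After 2 (year_end (apply 12% annual interest)): balance=$2240.00 total_interest=$240.00
After 3 (year_end (apply 12% annual interest)): balance=$2508.80 total_interest=$508.80
After 4 (deposit($200)): balance=$2708.80 total_interest=$508.80
After 5 (month_end (apply 1% monthly interest)): balance=$2735.88 total_interest=$535.88
After 6 (month_end (apply 1% monthly interest)): balance=$2763.23 total_interest=$563.23
After 7 (month_end (apply 1% monthly interest)): balance=$2790.86 total_interest=$590.86

Answer: 2790.86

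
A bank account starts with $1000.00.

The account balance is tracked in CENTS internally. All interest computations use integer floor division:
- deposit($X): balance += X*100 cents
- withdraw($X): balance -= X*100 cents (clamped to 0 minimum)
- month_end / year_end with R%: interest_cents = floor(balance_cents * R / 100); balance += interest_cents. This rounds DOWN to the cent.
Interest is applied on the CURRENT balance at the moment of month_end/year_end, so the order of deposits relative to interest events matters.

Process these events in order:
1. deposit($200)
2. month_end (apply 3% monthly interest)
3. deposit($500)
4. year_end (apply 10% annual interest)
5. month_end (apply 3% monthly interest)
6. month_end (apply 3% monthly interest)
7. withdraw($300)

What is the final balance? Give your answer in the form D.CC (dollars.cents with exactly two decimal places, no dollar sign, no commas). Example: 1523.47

After 1 (deposit($200)): balance=$1200.00 total_interest=$0.00
After 2 (month_end (apply 3% monthly interest)): balance=$1236.00 total_interest=$36.00
After 3 (deposit($500)): balance=$1736.00 total_interest=$36.00
After 4 (year_end (apply 10% annual interest)): balance=$1909.60 total_interest=$209.60
After 5 (month_end (apply 3% monthly interest)): balance=$1966.88 total_interest=$266.88
After 6 (month_end (apply 3% monthly interest)): balance=$2025.88 total_interest=$325.88
After 7 (withdraw($300)): balance=$1725.88 total_interest=$325.88

Answer: 1725.88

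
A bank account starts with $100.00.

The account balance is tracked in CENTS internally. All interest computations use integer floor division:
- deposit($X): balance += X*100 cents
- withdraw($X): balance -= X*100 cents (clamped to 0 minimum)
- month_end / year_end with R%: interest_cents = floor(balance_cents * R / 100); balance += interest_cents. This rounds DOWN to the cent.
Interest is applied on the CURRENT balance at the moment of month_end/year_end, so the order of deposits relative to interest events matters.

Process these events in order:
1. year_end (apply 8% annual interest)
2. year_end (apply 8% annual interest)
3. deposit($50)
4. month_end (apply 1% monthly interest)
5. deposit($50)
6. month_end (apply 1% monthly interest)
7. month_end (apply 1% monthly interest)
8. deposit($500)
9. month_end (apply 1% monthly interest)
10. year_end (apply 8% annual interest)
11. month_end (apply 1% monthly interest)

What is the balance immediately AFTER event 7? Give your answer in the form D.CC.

Answer: 222.68

Derivation:
After 1 (year_end (apply 8% annual interest)): balance=$108.00 total_interest=$8.00
After 2 (year_end (apply 8% annual interest)): balance=$116.64 total_interest=$16.64
After 3 (deposit($50)): balance=$166.64 total_interest=$16.64
After 4 (month_end (apply 1% monthly interest)): balance=$168.30 total_interest=$18.30
After 5 (deposit($50)): balance=$218.30 total_interest=$18.30
After 6 (month_end (apply 1% monthly interest)): balance=$220.48 total_interest=$20.48
After 7 (month_end (apply 1% monthly interest)): balance=$222.68 total_interest=$22.68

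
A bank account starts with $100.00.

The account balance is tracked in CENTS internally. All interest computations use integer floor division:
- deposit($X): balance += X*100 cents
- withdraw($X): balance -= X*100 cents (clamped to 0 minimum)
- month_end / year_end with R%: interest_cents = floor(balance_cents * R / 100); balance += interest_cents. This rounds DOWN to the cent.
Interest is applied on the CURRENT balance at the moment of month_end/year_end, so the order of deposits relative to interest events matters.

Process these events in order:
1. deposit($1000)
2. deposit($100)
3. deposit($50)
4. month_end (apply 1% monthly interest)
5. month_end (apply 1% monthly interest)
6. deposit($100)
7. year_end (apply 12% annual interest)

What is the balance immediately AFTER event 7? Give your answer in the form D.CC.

After 1 (deposit($1000)): balance=$1100.00 total_interest=$0.00
After 2 (deposit($100)): balance=$1200.00 total_interest=$0.00
After 3 (deposit($50)): balance=$1250.00 total_interest=$0.00
After 4 (month_end (apply 1% monthly interest)): balance=$1262.50 total_interest=$12.50
After 5 (month_end (apply 1% monthly interest)): balance=$1275.12 total_interest=$25.12
After 6 (deposit($100)): balance=$1375.12 total_interest=$25.12
After 7 (year_end (apply 12% annual interest)): balance=$1540.13 total_interest=$190.13

Answer: 1540.13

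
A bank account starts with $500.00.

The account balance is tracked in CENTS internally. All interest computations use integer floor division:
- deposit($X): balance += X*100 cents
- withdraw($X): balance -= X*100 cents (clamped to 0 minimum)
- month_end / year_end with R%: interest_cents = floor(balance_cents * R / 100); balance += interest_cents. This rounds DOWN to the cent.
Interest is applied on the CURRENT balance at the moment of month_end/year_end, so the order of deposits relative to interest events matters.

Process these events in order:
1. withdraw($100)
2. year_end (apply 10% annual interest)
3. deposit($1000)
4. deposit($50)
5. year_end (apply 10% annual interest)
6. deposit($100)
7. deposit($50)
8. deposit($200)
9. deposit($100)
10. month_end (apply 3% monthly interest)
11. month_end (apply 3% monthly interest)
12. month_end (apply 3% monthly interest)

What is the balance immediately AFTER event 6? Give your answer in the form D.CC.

After 1 (withdraw($100)): balance=$400.00 total_interest=$0.00
After 2 (year_end (apply 10% annual interest)): balance=$440.00 total_interest=$40.00
After 3 (deposit($1000)): balance=$1440.00 total_interest=$40.00
After 4 (deposit($50)): balance=$1490.00 total_interest=$40.00
After 5 (year_end (apply 10% annual interest)): balance=$1639.00 total_interest=$189.00
After 6 (deposit($100)): balance=$1739.00 total_interest=$189.00

Answer: 1739.00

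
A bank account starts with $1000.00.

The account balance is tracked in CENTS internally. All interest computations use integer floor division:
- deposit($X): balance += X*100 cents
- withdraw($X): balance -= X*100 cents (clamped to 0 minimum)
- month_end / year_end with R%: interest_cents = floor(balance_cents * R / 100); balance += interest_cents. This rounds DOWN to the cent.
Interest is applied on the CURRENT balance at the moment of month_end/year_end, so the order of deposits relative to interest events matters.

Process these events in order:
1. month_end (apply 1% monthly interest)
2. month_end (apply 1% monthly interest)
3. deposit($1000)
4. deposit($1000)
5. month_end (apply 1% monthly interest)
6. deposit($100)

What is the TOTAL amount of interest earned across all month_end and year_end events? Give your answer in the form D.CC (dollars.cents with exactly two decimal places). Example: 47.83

Answer: 50.30

Derivation:
After 1 (month_end (apply 1% monthly interest)): balance=$1010.00 total_interest=$10.00
After 2 (month_end (apply 1% monthly interest)): balance=$1020.10 total_interest=$20.10
After 3 (deposit($1000)): balance=$2020.10 total_interest=$20.10
After 4 (deposit($1000)): balance=$3020.10 total_interest=$20.10
After 5 (month_end (apply 1% monthly interest)): balance=$3050.30 total_interest=$50.30
After 6 (deposit($100)): balance=$3150.30 total_interest=$50.30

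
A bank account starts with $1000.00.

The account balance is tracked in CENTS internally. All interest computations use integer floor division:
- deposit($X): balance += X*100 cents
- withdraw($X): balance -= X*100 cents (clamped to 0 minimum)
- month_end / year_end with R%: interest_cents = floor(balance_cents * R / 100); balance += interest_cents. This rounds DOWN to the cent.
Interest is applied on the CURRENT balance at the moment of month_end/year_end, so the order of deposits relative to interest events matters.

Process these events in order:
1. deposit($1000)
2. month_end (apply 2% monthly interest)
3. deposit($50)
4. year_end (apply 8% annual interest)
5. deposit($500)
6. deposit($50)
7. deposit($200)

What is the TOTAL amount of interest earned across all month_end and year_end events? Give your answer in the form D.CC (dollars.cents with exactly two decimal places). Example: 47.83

After 1 (deposit($1000)): balance=$2000.00 total_interest=$0.00
After 2 (month_end (apply 2% monthly interest)): balance=$2040.00 total_interest=$40.00
After 3 (deposit($50)): balance=$2090.00 total_interest=$40.00
After 4 (year_end (apply 8% annual interest)): balance=$2257.20 total_interest=$207.20
After 5 (deposit($500)): balance=$2757.20 total_interest=$207.20
After 6 (deposit($50)): balance=$2807.20 total_interest=$207.20
After 7 (deposit($200)): balance=$3007.20 total_interest=$207.20

Answer: 207.20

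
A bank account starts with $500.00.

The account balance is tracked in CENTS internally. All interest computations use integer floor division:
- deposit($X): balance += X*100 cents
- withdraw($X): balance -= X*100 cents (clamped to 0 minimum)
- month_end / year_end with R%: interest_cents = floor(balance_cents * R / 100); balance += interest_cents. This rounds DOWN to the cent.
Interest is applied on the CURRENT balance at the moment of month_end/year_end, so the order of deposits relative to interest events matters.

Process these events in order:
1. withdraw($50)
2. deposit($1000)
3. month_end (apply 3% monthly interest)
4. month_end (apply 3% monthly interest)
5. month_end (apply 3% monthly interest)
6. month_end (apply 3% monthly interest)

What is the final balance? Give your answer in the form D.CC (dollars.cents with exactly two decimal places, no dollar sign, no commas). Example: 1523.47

Answer: 1631.97

Derivation:
After 1 (withdraw($50)): balance=$450.00 total_interest=$0.00
After 2 (deposit($1000)): balance=$1450.00 total_interest=$0.00
After 3 (month_end (apply 3% monthly interest)): balance=$1493.50 total_interest=$43.50
After 4 (month_end (apply 3% monthly interest)): balance=$1538.30 total_interest=$88.30
After 5 (month_end (apply 3% monthly interest)): balance=$1584.44 total_interest=$134.44
After 6 (month_end (apply 3% monthly interest)): balance=$1631.97 total_interest=$181.97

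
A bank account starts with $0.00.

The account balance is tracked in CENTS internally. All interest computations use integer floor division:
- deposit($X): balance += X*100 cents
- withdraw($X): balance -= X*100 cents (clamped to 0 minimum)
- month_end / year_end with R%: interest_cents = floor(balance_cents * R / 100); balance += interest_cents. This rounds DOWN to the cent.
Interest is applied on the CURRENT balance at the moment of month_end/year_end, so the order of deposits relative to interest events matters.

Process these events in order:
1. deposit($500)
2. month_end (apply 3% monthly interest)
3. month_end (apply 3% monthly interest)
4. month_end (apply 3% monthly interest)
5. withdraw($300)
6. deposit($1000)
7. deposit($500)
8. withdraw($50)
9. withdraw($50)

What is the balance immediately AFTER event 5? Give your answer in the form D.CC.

Answer: 246.36

Derivation:
After 1 (deposit($500)): balance=$500.00 total_interest=$0.00
After 2 (month_end (apply 3% monthly interest)): balance=$515.00 total_interest=$15.00
After 3 (month_end (apply 3% monthly interest)): balance=$530.45 total_interest=$30.45
After 4 (month_end (apply 3% monthly interest)): balance=$546.36 total_interest=$46.36
After 5 (withdraw($300)): balance=$246.36 total_interest=$46.36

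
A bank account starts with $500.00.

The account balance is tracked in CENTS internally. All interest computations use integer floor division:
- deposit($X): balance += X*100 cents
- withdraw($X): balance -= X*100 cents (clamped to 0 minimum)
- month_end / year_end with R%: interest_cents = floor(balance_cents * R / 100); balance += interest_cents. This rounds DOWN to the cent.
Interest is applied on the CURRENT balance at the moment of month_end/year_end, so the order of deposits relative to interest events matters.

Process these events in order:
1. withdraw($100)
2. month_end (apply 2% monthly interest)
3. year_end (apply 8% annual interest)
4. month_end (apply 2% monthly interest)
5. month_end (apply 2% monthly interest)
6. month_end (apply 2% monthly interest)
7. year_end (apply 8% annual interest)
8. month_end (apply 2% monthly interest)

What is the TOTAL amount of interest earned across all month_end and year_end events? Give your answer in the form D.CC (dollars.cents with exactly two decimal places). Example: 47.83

Answer: 115.08

Derivation:
After 1 (withdraw($100)): balance=$400.00 total_interest=$0.00
After 2 (month_end (apply 2% monthly interest)): balance=$408.00 total_interest=$8.00
After 3 (year_end (apply 8% annual interest)): balance=$440.64 total_interest=$40.64
After 4 (month_end (apply 2% monthly interest)): balance=$449.45 total_interest=$49.45
After 5 (month_end (apply 2% monthly interest)): balance=$458.43 total_interest=$58.43
After 6 (month_end (apply 2% monthly interest)): balance=$467.59 total_interest=$67.59
After 7 (year_end (apply 8% annual interest)): balance=$504.99 total_interest=$104.99
After 8 (month_end (apply 2% monthly interest)): balance=$515.08 total_interest=$115.08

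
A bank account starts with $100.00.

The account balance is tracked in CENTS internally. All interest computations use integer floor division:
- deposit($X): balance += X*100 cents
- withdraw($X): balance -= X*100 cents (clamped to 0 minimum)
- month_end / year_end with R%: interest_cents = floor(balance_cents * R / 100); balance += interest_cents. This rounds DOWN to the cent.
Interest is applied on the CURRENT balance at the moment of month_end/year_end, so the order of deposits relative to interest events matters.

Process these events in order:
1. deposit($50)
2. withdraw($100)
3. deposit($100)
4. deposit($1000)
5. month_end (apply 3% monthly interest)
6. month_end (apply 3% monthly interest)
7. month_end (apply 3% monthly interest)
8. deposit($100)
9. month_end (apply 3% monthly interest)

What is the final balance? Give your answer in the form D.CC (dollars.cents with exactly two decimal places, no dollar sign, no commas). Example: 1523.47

Answer: 1397.32

Derivation:
After 1 (deposit($50)): balance=$150.00 total_interest=$0.00
After 2 (withdraw($100)): balance=$50.00 total_interest=$0.00
After 3 (deposit($100)): balance=$150.00 total_interest=$0.00
After 4 (deposit($1000)): balance=$1150.00 total_interest=$0.00
After 5 (month_end (apply 3% monthly interest)): balance=$1184.50 total_interest=$34.50
After 6 (month_end (apply 3% monthly interest)): balance=$1220.03 total_interest=$70.03
After 7 (month_end (apply 3% monthly interest)): balance=$1256.63 total_interest=$106.63
After 8 (deposit($100)): balance=$1356.63 total_interest=$106.63
After 9 (month_end (apply 3% monthly interest)): balance=$1397.32 total_interest=$147.32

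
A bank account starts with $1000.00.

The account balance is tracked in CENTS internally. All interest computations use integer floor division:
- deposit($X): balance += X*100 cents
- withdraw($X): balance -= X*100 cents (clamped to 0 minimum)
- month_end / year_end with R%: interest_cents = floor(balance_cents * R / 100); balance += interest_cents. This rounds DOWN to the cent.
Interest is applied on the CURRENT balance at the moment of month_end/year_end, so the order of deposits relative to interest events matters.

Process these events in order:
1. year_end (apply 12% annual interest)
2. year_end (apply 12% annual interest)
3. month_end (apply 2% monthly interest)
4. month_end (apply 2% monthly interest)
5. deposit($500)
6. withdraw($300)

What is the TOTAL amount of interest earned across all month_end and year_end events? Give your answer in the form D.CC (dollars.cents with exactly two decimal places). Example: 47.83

Answer: 305.06

Derivation:
After 1 (year_end (apply 12% annual interest)): balance=$1120.00 total_interest=$120.00
After 2 (year_end (apply 12% annual interest)): balance=$1254.40 total_interest=$254.40
After 3 (month_end (apply 2% monthly interest)): balance=$1279.48 total_interest=$279.48
After 4 (month_end (apply 2% monthly interest)): balance=$1305.06 total_interest=$305.06
After 5 (deposit($500)): balance=$1805.06 total_interest=$305.06
After 6 (withdraw($300)): balance=$1505.06 total_interest=$305.06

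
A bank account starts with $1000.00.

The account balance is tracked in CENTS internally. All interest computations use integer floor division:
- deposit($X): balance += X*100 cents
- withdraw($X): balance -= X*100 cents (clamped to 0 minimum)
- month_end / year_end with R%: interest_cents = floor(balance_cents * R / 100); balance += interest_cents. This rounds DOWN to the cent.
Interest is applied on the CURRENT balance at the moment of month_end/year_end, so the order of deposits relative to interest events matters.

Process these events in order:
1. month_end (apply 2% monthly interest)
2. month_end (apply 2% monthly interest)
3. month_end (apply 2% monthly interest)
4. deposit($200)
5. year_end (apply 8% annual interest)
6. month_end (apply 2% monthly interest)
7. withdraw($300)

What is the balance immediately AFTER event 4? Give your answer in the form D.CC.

Answer: 1261.20

Derivation:
After 1 (month_end (apply 2% monthly interest)): balance=$1020.00 total_interest=$20.00
After 2 (month_end (apply 2% monthly interest)): balance=$1040.40 total_interest=$40.40
After 3 (month_end (apply 2% monthly interest)): balance=$1061.20 total_interest=$61.20
After 4 (deposit($200)): balance=$1261.20 total_interest=$61.20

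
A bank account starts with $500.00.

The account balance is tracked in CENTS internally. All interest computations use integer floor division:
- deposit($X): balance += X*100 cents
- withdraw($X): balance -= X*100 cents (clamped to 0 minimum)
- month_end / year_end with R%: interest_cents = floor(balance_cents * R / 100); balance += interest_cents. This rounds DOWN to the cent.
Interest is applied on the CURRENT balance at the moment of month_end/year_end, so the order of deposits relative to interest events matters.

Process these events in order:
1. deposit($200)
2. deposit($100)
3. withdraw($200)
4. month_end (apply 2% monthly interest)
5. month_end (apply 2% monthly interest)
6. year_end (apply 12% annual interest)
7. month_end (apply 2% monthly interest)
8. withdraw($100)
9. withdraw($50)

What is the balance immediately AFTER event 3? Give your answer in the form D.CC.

After 1 (deposit($200)): balance=$700.00 total_interest=$0.00
After 2 (deposit($100)): balance=$800.00 total_interest=$0.00
After 3 (withdraw($200)): balance=$600.00 total_interest=$0.00

Answer: 600.00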